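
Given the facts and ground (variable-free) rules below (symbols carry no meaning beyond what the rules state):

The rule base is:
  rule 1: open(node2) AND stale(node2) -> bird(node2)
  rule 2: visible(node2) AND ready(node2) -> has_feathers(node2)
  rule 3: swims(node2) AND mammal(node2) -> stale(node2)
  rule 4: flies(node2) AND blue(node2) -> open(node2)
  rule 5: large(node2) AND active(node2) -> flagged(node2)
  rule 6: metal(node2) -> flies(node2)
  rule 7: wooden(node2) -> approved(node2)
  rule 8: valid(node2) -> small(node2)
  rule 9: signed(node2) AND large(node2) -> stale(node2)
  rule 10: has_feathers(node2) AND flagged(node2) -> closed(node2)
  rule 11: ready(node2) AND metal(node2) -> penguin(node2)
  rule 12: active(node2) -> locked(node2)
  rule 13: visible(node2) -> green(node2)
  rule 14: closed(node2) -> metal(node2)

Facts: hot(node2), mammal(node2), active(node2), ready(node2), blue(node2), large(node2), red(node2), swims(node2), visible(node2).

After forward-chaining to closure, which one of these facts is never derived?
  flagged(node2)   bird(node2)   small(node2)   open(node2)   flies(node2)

Round 1 fires rule 2, rule 3, rule 5, rule 12, rule 13, giving has_feathers(node2), stale(node2), flagged(node2), locked(node2), green(node2).
Round 2 fires rule 10, giving closed(node2).
Round 3 fires rule 14, giving metal(node2).
Round 4 fires rule 6, rule 11, giving flies(node2), penguin(node2).
Round 5 fires rule 4, giving open(node2).
Round 6 fires rule 1, giving bird(node2).
Derived: flies(node2) (round 4), flagged(node2) (round 1), open(node2) (round 5), bird(node2) (round 6). small(node2) never appears in any round.

small(node2)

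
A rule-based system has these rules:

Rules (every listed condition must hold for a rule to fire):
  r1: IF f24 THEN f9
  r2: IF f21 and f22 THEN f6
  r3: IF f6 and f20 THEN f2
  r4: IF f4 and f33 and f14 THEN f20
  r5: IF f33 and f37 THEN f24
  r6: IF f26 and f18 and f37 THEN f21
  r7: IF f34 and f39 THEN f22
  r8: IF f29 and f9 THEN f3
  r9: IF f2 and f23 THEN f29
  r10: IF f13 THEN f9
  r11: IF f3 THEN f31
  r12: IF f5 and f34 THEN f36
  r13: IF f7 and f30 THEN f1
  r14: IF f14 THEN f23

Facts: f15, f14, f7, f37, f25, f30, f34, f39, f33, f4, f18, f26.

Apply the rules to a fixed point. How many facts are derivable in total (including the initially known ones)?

Round 1 — r4, r5, r6, r7, r13, r14, derive f20, f24, f21, f22, f1, f23.
Round 2 — r1, r2, derive f9, f6.
Round 3 — r3, derive f2.
Round 4 — r9, derive f29.
Round 5 — r8, derive f3.
Round 6 — r11, derive f31.
Closure: {f1, f14, f15, f18, f2, f20, f21, f22, f23, f24, f25, f26, f29, f3, f30, f31, f33, f34, f37, f39, f4, f6, f7, f9} — 24 facts.

24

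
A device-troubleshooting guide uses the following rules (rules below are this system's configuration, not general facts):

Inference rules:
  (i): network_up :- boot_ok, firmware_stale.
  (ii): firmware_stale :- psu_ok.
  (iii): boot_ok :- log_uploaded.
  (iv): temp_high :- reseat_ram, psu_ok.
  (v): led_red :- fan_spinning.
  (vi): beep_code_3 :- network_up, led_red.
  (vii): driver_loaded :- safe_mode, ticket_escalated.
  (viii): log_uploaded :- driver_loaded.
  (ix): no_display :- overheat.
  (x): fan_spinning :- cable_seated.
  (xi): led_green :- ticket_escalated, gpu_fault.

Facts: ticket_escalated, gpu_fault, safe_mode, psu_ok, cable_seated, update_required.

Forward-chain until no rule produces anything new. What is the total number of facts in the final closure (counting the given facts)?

15

Round 1 — (ii), (vii), (x), (xi), derive firmware_stale, driver_loaded, fan_spinning, led_green.
Round 2 — (v), (viii), derive led_red, log_uploaded.
Round 3 — (iii), derive boot_ok.
Round 4 — (i), derive network_up.
Round 5 — (vi), derive beep_code_3.
Closure: {beep_code_3, boot_ok, cable_seated, driver_loaded, fan_spinning, firmware_stale, gpu_fault, led_green, led_red, log_uploaded, network_up, psu_ok, safe_mode, ticket_escalated, update_required} — 15 facts.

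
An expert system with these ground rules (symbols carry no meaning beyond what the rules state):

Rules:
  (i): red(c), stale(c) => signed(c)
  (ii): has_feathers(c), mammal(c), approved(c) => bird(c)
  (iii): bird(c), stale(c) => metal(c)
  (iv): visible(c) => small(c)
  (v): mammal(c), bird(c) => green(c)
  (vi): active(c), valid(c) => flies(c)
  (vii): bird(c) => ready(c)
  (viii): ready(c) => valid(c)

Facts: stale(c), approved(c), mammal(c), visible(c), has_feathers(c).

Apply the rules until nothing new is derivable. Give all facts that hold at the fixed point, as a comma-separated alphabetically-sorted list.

approved(c), bird(c), green(c), has_feathers(c), mammal(c), metal(c), ready(c), small(c), stale(c), valid(c), visible(c)

[1] (ii) [has_feathers(c), mammal(c), approved(c) => bird(c)]; (iv) [visible(c) => small(c)]. ⇒ new: bird(c), small(c).
[2] (iii) [bird(c), stale(c) => metal(c)]; (v) [mammal(c), bird(c) => green(c)]; (vii) [bird(c) => ready(c)]. ⇒ new: metal(c), green(c), ready(c).
[3] (viii) [ready(c) => valid(c)]. ⇒ new: valid(c).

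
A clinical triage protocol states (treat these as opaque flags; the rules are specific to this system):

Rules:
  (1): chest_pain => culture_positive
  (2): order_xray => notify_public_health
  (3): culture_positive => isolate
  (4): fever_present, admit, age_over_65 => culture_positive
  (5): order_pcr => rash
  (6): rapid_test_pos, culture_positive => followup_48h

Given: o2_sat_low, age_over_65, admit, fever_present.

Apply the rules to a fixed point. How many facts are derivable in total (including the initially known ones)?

6

[1] (4) [fever_present, admit, age_over_65 => culture_positive]. ⇒ new: culture_positive.
[2] (3) [culture_positive => isolate]. ⇒ new: isolate.
Closure: {admit, age_over_65, culture_positive, fever_present, isolate, o2_sat_low} — 6 facts.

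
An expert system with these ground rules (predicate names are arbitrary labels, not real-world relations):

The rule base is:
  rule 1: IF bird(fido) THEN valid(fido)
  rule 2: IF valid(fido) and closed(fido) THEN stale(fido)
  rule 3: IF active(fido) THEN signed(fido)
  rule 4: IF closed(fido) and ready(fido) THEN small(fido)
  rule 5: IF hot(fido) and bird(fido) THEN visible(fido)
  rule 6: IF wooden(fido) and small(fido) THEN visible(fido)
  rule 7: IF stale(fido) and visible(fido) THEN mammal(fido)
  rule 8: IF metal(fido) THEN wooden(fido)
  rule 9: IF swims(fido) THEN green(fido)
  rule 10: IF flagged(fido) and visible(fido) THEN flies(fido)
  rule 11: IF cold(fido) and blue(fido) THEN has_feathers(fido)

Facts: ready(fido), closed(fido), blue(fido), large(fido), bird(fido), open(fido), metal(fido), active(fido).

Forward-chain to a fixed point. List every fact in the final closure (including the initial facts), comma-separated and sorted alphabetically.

active(fido), bird(fido), blue(fido), closed(fido), large(fido), mammal(fido), metal(fido), open(fido), ready(fido), signed(fido), small(fido), stale(fido), valid(fido), visible(fido), wooden(fido)

Round 1: rule 1 [IF bird(fido) THEN valid(fido)]; rule 3 [IF active(fido) THEN signed(fido)]; rule 4 [IF closed(fido) and ready(fido) THEN small(fido)]; rule 8 [IF metal(fido) THEN wooden(fido)]. New: valid(fido), signed(fido), small(fido), wooden(fido).
Round 2: rule 2 [IF valid(fido) and closed(fido) THEN stale(fido)]; rule 6 [IF wooden(fido) and small(fido) THEN visible(fido)]. New: stale(fido), visible(fido).
Round 3: rule 7 [IF stale(fido) and visible(fido) THEN mammal(fido)]. New: mammal(fido).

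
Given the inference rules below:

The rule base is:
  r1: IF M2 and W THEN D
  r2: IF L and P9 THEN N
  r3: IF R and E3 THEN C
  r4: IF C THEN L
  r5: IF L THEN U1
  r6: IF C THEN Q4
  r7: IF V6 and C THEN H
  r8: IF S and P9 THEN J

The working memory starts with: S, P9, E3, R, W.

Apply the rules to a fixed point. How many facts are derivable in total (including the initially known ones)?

[1] r3 [IF R and E3 THEN C]; r8 [IF S and P9 THEN J]. ⇒ new: C, J.
[2] r4 [IF C THEN L]; r6 [IF C THEN Q4]. ⇒ new: L, Q4.
[3] r2 [IF L and P9 THEN N]; r5 [IF L THEN U1]. ⇒ new: N, U1.
Closure: {C, E3, J, L, N, P9, Q4, R, S, U1, W} — 11 facts.

11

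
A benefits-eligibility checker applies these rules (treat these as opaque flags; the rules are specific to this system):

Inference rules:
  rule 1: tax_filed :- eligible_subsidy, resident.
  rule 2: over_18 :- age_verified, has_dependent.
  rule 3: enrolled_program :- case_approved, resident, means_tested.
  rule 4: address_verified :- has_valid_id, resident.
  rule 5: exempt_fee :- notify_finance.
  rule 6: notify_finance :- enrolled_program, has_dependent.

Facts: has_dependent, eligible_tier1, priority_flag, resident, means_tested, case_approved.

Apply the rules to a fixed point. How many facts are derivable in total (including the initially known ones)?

9

Round 1 fires rule 3, giving enrolled_program.
Round 2 fires rule 6, giving notify_finance.
Round 3 fires rule 5, giving exempt_fee.
Closure: {case_approved, eligible_tier1, enrolled_program, exempt_fee, has_dependent, means_tested, notify_finance, priority_flag, resident} — 9 facts.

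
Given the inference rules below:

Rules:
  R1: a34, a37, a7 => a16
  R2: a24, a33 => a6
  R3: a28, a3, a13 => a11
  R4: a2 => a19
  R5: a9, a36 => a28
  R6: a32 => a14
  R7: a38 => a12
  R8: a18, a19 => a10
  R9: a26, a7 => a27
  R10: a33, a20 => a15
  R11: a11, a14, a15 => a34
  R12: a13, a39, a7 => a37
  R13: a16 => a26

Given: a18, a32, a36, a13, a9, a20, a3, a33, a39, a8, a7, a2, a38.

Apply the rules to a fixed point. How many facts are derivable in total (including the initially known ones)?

[1] R4 [a2 => a19]; R5 [a9, a36 => a28]; R6 [a32 => a14]; R7 [a38 => a12]; R10 [a33, a20 => a15]; R12 [a13, a39, a7 => a37]. ⇒ new: a19, a28, a14, a12, a15, a37.
[2] R3 [a28, a3, a13 => a11]; R8 [a18, a19 => a10]. ⇒ new: a11, a10.
[3] R11 [a11, a14, a15 => a34]. ⇒ new: a34.
[4] R1 [a34, a37, a7 => a16]. ⇒ new: a16.
[5] R13 [a16 => a26]. ⇒ new: a26.
[6] R9 [a26, a7 => a27]. ⇒ new: a27.
Closure: {a10, a11, a12, a13, a14, a15, a16, a18, a19, a2, a20, a26, a27, a28, a3, a32, a33, a34, a36, a37, a38, a39, a7, a8, a9} — 25 facts.

25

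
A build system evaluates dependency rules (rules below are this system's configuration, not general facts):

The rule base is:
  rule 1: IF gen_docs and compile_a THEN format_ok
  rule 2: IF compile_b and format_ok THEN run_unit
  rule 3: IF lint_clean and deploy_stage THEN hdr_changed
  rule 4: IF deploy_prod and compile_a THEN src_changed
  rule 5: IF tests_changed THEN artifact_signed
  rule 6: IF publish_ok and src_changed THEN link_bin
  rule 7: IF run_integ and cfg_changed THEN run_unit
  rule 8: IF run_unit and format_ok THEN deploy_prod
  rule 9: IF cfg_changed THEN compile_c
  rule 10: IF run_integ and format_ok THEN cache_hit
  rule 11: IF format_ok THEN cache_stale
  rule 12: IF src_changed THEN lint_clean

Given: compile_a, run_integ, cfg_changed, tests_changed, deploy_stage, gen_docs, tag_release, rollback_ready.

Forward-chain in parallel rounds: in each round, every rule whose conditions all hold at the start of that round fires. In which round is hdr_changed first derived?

5

Round 1: rule 1 [IF gen_docs and compile_a THEN format_ok]; rule 5 [IF tests_changed THEN artifact_signed]; rule 7 [IF run_integ and cfg_changed THEN run_unit]; rule 9 [IF cfg_changed THEN compile_c]. New: format_ok, artifact_signed, run_unit, compile_c.
Round 2: rule 8 [IF run_unit and format_ok THEN deploy_prod]; rule 10 [IF run_integ and format_ok THEN cache_hit]; rule 11 [IF format_ok THEN cache_stale]. New: deploy_prod, cache_hit, cache_stale.
Round 3: rule 4 [IF deploy_prod and compile_a THEN src_changed]. New: src_changed.
Round 4: rule 12 [IF src_changed THEN lint_clean]. New: lint_clean.
Round 5: rule 3 [IF lint_clean and deploy_stage THEN hdr_changed]. New: hdr_changed.
hdr_changed first appears in round 5.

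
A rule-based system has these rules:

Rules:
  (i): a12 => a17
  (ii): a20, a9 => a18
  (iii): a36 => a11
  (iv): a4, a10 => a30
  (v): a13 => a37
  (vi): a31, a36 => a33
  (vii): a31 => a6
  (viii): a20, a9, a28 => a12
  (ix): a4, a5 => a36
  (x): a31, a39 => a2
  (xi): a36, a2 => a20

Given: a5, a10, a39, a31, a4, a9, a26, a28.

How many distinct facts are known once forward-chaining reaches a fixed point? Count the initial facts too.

[1] (iv) [a4, a10 => a30]; (vii) [a31 => a6]; (ix) [a4, a5 => a36]; (x) [a31, a39 => a2]. ⇒ new: a30, a6, a36, a2.
[2] (iii) [a36 => a11]; (vi) [a31, a36 => a33]; (xi) [a36, a2 => a20]. ⇒ new: a11, a33, a20.
[3] (ii) [a20, a9 => a18]; (viii) [a20, a9, a28 => a12]. ⇒ new: a18, a12.
[4] (i) [a12 => a17]. ⇒ new: a17.
Closure: {a10, a11, a12, a17, a18, a2, a20, a26, a28, a30, a31, a33, a36, a39, a4, a5, a6, a9} — 18 facts.

18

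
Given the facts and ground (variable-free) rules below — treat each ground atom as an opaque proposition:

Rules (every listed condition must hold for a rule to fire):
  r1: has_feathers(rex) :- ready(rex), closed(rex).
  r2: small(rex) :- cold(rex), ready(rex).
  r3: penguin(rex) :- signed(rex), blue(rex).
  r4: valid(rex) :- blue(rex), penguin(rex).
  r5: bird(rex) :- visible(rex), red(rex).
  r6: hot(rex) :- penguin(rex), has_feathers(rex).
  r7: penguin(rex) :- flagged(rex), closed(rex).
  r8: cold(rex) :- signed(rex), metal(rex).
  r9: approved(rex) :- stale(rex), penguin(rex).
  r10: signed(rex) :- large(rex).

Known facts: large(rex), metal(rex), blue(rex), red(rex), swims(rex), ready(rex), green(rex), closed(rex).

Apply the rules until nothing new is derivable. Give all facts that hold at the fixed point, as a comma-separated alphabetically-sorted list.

Round 1: r1 [has_feathers(rex) :- ready(rex), closed(rex).]; r10 [signed(rex) :- large(rex).]. New: has_feathers(rex), signed(rex).
Round 2: r3 [penguin(rex) :- signed(rex), blue(rex).]; r8 [cold(rex) :- signed(rex), metal(rex).]. New: penguin(rex), cold(rex).
Round 3: r2 [small(rex) :- cold(rex), ready(rex).]; r4 [valid(rex) :- blue(rex), penguin(rex).]; r6 [hot(rex) :- penguin(rex), has_feathers(rex).]. New: small(rex), valid(rex), hot(rex).

blue(rex), closed(rex), cold(rex), green(rex), has_feathers(rex), hot(rex), large(rex), metal(rex), penguin(rex), ready(rex), red(rex), signed(rex), small(rex), swims(rex), valid(rex)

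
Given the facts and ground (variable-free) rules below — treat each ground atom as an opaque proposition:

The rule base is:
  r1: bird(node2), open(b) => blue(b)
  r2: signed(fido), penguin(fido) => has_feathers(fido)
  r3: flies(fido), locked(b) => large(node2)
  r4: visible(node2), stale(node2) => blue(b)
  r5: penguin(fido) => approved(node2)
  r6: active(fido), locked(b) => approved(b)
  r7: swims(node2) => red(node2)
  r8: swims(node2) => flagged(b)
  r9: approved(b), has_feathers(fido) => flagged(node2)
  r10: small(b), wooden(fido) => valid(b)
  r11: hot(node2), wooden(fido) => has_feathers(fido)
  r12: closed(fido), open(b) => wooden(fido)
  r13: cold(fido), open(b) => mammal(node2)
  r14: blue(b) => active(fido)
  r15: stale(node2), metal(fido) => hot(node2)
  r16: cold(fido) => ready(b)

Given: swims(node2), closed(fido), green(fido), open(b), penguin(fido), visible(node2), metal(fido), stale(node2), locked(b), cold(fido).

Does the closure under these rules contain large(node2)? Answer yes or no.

no

Round 1 fires r4, r5, r7, r8, r12, r13, r15, r16, giving blue(b), approved(node2), red(node2), flagged(b), wooden(fido), mammal(node2), hot(node2), ready(b).
Round 2 fires r11, r14, giving has_feathers(fido), active(fido).
Round 3 fires r6, giving approved(b).
Round 4 fires r9, giving flagged(node2).
Fixed point reached. large(node2) is concluded only by r3; r3 needs flies(fido) (never derived).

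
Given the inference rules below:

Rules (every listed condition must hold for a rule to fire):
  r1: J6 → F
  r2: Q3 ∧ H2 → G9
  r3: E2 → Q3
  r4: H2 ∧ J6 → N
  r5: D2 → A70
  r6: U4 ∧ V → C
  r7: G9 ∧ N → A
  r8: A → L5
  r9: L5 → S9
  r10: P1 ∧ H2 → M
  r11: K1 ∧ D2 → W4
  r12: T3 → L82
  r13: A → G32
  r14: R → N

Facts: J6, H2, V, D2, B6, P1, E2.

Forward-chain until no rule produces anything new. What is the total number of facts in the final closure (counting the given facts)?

Round 1 fires r1, r3, r4, r5, r10, giving F, Q3, N, A70, M.
Round 2 fires r2, giving G9.
Round 3 fires r7, giving A.
Round 4 fires r8, r13, giving L5, G32.
Round 5 fires r9, giving S9.
Closure: {A, A70, B6, D2, E2, F, G32, G9, H2, J6, L5, M, N, P1, Q3, S9, V} — 17 facts.

17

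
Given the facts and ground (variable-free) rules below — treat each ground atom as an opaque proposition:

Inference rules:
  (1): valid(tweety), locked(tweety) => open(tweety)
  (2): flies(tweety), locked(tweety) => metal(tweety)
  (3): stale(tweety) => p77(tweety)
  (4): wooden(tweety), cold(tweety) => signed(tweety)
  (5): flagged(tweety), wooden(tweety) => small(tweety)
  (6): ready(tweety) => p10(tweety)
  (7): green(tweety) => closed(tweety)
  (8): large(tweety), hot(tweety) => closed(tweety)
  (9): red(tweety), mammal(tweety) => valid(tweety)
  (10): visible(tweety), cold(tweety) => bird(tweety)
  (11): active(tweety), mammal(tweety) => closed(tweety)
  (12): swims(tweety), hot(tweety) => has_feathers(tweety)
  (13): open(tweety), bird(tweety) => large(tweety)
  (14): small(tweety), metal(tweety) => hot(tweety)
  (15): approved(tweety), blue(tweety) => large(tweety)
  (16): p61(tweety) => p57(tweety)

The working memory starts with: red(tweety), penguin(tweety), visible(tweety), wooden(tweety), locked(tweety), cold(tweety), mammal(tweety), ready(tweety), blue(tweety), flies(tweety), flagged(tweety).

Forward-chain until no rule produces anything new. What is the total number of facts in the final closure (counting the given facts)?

Round 1: (2) [flies(tweety), locked(tweety) => metal(tweety)]; (4) [wooden(tweety), cold(tweety) => signed(tweety)]; (5) [flagged(tweety), wooden(tweety) => small(tweety)]; (6) [ready(tweety) => p10(tweety)]; (9) [red(tweety), mammal(tweety) => valid(tweety)]; (10) [visible(tweety), cold(tweety) => bird(tweety)]. New: metal(tweety), signed(tweety), small(tweety), p10(tweety), valid(tweety), bird(tweety).
Round 2: (1) [valid(tweety), locked(tweety) => open(tweety)]; (14) [small(tweety), metal(tweety) => hot(tweety)]. New: open(tweety), hot(tweety).
Round 3: (13) [open(tweety), bird(tweety) => large(tweety)]. New: large(tweety).
Round 4: (8) [large(tweety), hot(tweety) => closed(tweety)]. New: closed(tweety).
Closure: {bird(tweety), blue(tweety), closed(tweety), cold(tweety), flagged(tweety), flies(tweety), hot(tweety), large(tweety), locked(tweety), mammal(tweety), metal(tweety), open(tweety), p10(tweety), penguin(tweety), ready(tweety), red(tweety), signed(tweety), small(tweety), valid(tweety), visible(tweety), wooden(tweety)} — 21 facts.

21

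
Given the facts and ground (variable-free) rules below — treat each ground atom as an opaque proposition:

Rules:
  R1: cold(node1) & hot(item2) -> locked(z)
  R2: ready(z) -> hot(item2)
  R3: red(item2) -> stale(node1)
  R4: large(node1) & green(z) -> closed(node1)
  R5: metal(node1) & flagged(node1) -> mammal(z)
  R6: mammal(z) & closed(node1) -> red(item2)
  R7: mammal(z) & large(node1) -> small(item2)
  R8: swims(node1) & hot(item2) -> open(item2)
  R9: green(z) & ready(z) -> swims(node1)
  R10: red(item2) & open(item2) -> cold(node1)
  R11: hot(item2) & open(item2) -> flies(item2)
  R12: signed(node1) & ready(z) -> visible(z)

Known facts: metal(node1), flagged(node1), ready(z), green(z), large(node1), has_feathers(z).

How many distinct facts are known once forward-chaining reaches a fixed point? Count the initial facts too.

[1] R2 [ready(z) -> hot(item2)]; R4 [large(node1) & green(z) -> closed(node1)]; R5 [metal(node1) & flagged(node1) -> mammal(z)]; R9 [green(z) & ready(z) -> swims(node1)]. ⇒ new: hot(item2), closed(node1), mammal(z), swims(node1).
[2] R6 [mammal(z) & closed(node1) -> red(item2)]; R7 [mammal(z) & large(node1) -> small(item2)]; R8 [swims(node1) & hot(item2) -> open(item2)]. ⇒ new: red(item2), small(item2), open(item2).
[3] R3 [red(item2) -> stale(node1)]; R10 [red(item2) & open(item2) -> cold(node1)]; R11 [hot(item2) & open(item2) -> flies(item2)]. ⇒ new: stale(node1), cold(node1), flies(item2).
[4] R1 [cold(node1) & hot(item2) -> locked(z)]. ⇒ new: locked(z).
Closure: {closed(node1), cold(node1), flagged(node1), flies(item2), green(z), has_feathers(z), hot(item2), large(node1), locked(z), mammal(z), metal(node1), open(item2), ready(z), red(item2), small(item2), stale(node1), swims(node1)} — 17 facts.

17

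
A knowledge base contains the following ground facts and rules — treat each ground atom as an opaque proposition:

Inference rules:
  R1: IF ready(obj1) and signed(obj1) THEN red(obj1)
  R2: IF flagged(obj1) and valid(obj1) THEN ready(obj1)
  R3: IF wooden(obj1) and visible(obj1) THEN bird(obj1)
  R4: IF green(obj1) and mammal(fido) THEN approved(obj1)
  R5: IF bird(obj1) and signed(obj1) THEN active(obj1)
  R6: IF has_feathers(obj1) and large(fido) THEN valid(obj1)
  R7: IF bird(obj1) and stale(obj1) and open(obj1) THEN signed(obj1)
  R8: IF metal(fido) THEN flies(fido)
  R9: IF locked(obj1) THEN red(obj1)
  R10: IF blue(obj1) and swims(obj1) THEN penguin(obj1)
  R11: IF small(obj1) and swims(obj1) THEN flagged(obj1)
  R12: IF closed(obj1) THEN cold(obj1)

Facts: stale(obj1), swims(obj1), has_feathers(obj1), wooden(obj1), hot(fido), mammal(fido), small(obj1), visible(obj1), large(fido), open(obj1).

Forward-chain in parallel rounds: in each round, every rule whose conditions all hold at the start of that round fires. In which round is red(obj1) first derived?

3

Round 1: R3 [IF wooden(obj1) and visible(obj1) THEN bird(obj1)]; R6 [IF has_feathers(obj1) and large(fido) THEN valid(obj1)]; R11 [IF small(obj1) and swims(obj1) THEN flagged(obj1)]. New: bird(obj1), valid(obj1), flagged(obj1).
Round 2: R2 [IF flagged(obj1) and valid(obj1) THEN ready(obj1)]; R7 [IF bird(obj1) and stale(obj1) and open(obj1) THEN signed(obj1)]. New: ready(obj1), signed(obj1).
Round 3: R1 [IF ready(obj1) and signed(obj1) THEN red(obj1)]; R5 [IF bird(obj1) and signed(obj1) THEN active(obj1)]. New: red(obj1), active(obj1).
red(obj1) first appears in round 3.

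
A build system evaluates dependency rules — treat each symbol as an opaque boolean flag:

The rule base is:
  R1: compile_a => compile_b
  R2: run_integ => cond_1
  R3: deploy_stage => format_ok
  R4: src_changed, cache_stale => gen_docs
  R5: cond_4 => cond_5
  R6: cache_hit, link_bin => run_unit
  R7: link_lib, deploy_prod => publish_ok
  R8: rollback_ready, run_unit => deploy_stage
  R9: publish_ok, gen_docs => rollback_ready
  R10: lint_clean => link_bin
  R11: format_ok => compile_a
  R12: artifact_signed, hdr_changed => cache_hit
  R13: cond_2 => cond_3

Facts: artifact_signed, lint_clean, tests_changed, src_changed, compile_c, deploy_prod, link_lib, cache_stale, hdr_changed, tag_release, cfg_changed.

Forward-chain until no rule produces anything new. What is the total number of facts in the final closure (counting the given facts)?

Round 1 fires R4, R7, R10, R12, giving gen_docs, publish_ok, link_bin, cache_hit.
Round 2 fires R6, R9, giving run_unit, rollback_ready.
Round 3 fires R8, giving deploy_stage.
Round 4 fires R3, giving format_ok.
Round 5 fires R11, giving compile_a.
Round 6 fires R1, giving compile_b.
Closure: {artifact_signed, cache_hit, cache_stale, cfg_changed, compile_a, compile_b, compile_c, deploy_prod, deploy_stage, format_ok, gen_docs, hdr_changed, link_bin, link_lib, lint_clean, publish_ok, rollback_ready, run_unit, src_changed, tag_release, tests_changed} — 21 facts.

21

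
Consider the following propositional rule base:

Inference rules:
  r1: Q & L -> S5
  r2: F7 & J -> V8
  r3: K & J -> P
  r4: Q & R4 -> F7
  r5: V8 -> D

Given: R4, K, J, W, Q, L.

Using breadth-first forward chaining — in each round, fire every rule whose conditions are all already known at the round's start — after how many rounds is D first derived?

3

Round 1 fires r1, r3, r4, giving S5, P, F7.
Round 2 fires r2, giving V8.
Round 3 fires r5, giving D.
D first appears in round 3.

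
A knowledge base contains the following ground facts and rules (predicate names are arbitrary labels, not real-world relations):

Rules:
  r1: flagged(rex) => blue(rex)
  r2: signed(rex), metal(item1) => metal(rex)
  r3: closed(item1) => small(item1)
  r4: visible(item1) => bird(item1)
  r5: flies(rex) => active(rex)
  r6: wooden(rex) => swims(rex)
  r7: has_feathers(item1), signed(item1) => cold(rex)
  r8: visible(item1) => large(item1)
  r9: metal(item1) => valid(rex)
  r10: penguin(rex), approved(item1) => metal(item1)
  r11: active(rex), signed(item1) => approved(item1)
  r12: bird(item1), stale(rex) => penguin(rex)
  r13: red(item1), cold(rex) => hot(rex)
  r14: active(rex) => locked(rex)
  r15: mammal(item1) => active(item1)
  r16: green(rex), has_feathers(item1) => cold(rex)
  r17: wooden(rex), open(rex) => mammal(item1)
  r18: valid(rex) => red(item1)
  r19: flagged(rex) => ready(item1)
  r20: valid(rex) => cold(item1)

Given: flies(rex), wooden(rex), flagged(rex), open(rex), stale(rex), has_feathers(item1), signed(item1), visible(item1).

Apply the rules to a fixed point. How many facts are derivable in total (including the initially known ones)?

Round 1: r1 [flagged(rex) => blue(rex)]; r4 [visible(item1) => bird(item1)]; r5 [flies(rex) => active(rex)]; r6 [wooden(rex) => swims(rex)]; r7 [has_feathers(item1), signed(item1) => cold(rex)]; r8 [visible(item1) => large(item1)]; r17 [wooden(rex), open(rex) => mammal(item1)]; r19 [flagged(rex) => ready(item1)]. New: blue(rex), bird(item1), active(rex), swims(rex), cold(rex), large(item1), mammal(item1), ready(item1).
Round 2: r11 [active(rex), signed(item1) => approved(item1)]; r12 [bird(item1), stale(rex) => penguin(rex)]; r14 [active(rex) => locked(rex)]; r15 [mammal(item1) => active(item1)]. New: approved(item1), penguin(rex), locked(rex), active(item1).
Round 3: r10 [penguin(rex), approved(item1) => metal(item1)]. New: metal(item1).
Round 4: r9 [metal(item1) => valid(rex)]. New: valid(rex).
Round 5: r18 [valid(rex) => red(item1)]; r20 [valid(rex) => cold(item1)]. New: red(item1), cold(item1).
Round 6: r13 [red(item1), cold(rex) => hot(rex)]. New: hot(rex).
Closure: {active(item1), active(rex), approved(item1), bird(item1), blue(rex), cold(item1), cold(rex), flagged(rex), flies(rex), has_feathers(item1), hot(rex), large(item1), locked(rex), mammal(item1), metal(item1), open(rex), penguin(rex), ready(item1), red(item1), signed(item1), stale(rex), swims(rex), valid(rex), visible(item1), wooden(rex)} — 25 facts.

25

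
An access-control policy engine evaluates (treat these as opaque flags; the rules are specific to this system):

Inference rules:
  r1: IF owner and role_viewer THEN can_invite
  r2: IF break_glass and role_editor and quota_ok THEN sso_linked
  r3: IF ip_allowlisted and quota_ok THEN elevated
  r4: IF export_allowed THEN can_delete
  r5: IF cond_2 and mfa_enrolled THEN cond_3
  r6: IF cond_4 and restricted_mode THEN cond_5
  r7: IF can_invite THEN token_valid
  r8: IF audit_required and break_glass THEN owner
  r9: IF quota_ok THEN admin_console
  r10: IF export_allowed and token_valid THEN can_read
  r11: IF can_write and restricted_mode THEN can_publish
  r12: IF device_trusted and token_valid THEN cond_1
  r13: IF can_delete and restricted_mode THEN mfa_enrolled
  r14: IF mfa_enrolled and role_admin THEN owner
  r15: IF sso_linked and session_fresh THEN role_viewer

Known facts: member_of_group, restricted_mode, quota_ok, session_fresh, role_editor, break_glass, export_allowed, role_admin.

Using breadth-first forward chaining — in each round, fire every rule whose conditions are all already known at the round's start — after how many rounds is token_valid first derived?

Round 1 fires r2, r4, r9, giving sso_linked, can_delete, admin_console.
Round 2 fires r13, r15, giving mfa_enrolled, role_viewer.
Round 3 fires r14, giving owner.
Round 4 fires r1, giving can_invite.
Round 5 fires r7, giving token_valid.
token_valid first appears in round 5.

5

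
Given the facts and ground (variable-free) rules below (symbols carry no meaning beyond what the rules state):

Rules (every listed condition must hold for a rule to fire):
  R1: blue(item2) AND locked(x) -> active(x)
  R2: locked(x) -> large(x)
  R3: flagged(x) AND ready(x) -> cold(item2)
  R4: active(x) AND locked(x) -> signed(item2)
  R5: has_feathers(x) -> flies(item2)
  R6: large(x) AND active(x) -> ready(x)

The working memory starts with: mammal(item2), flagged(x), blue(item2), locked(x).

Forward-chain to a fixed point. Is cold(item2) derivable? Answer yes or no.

Round 1: R1 [blue(item2) AND locked(x) -> active(x)]; R2 [locked(x) -> large(x)]. New: active(x), large(x).
Round 2: R4 [active(x) AND locked(x) -> signed(item2)]; R6 [large(x) AND active(x) -> ready(x)]. New: signed(item2), ready(x).
Round 3: R3 [flagged(x) AND ready(x) -> cold(item2)]. New: cold(item2).
cold(item2) appears in round 3, so it is derivable.

yes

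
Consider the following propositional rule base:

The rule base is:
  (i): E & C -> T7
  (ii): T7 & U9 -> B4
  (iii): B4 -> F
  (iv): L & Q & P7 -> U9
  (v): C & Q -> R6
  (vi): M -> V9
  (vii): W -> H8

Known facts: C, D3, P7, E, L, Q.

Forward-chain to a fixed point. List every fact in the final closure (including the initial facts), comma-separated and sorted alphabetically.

B4, C, D3, E, F, L, P7, Q, R6, T7, U9

[1] (i) [E & C -> T7]; (iv) [L & Q & P7 -> U9]; (v) [C & Q -> R6]. ⇒ new: T7, U9, R6.
[2] (ii) [T7 & U9 -> B4]. ⇒ new: B4.
[3] (iii) [B4 -> F]. ⇒ new: F.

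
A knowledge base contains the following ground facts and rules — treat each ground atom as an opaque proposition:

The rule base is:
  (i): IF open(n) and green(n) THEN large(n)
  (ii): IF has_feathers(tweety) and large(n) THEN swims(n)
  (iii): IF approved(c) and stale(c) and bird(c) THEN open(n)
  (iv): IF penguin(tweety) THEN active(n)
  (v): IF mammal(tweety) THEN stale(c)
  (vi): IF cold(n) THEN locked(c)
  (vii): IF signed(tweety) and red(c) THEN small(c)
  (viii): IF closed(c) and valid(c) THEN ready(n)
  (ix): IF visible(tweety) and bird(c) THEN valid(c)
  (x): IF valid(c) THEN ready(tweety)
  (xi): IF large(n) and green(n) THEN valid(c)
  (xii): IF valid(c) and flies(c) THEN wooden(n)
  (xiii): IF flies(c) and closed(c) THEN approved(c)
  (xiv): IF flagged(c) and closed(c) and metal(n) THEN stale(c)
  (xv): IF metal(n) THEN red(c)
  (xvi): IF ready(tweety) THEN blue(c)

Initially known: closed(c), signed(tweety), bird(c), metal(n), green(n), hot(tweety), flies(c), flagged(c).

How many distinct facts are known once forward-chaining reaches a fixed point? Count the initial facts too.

Round 1 — (xiii), (xiv), (xv), derive approved(c), stale(c), red(c).
Round 2 — (iii), (vii), derive open(n), small(c).
Round 3 — (i), derive large(n).
Round 4 — (xi), derive valid(c).
Round 5 — (viii), (x), (xii), derive ready(n), ready(tweety), wooden(n).
Round 6 — (xvi), derive blue(c).
Closure: {approved(c), bird(c), blue(c), closed(c), flagged(c), flies(c), green(n), hot(tweety), large(n), metal(n), open(n), ready(n), ready(tweety), red(c), signed(tweety), small(c), stale(c), valid(c), wooden(n)} — 19 facts.

19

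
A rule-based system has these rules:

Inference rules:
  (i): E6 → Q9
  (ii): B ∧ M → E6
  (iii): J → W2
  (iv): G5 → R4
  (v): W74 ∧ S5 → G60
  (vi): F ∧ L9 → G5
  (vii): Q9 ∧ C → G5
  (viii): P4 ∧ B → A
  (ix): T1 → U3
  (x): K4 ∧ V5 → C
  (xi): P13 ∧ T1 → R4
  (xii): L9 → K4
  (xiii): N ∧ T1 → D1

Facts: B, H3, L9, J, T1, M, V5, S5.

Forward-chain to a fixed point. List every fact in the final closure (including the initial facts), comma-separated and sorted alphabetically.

Round 1 fires (ii), (iii), (ix), (xii), giving E6, W2, U3, K4.
Round 2 fires (i), (x), giving Q9, C.
Round 3 fires (vii), giving G5.
Round 4 fires (iv), giving R4.

B, C, E6, G5, H3, J, K4, L9, M, Q9, R4, S5, T1, U3, V5, W2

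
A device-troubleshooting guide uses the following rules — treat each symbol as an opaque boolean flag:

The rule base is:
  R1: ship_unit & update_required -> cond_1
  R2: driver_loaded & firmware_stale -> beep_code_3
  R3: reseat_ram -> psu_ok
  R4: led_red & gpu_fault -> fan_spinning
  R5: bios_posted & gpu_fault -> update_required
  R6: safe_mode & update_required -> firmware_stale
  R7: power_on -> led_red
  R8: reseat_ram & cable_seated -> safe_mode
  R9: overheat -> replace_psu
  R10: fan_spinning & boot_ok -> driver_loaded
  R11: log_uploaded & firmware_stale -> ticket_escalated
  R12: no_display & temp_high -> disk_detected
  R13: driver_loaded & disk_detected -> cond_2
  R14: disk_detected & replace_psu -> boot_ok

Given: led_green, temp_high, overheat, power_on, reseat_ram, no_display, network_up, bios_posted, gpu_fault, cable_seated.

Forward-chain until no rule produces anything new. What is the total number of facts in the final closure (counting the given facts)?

22

Round 1 fires R3, R5, R7, R8, R9, R12, giving psu_ok, update_required, led_red, safe_mode, replace_psu, disk_detected.
Round 2 fires R4, R6, R14, giving fan_spinning, firmware_stale, boot_ok.
Round 3 fires R10, giving driver_loaded.
Round 4 fires R2, R13, giving beep_code_3, cond_2.
Closure: {beep_code_3, bios_posted, boot_ok, cable_seated, cond_2, disk_detected, driver_loaded, fan_spinning, firmware_stale, gpu_fault, led_green, led_red, network_up, no_display, overheat, power_on, psu_ok, replace_psu, reseat_ram, safe_mode, temp_high, update_required} — 22 facts.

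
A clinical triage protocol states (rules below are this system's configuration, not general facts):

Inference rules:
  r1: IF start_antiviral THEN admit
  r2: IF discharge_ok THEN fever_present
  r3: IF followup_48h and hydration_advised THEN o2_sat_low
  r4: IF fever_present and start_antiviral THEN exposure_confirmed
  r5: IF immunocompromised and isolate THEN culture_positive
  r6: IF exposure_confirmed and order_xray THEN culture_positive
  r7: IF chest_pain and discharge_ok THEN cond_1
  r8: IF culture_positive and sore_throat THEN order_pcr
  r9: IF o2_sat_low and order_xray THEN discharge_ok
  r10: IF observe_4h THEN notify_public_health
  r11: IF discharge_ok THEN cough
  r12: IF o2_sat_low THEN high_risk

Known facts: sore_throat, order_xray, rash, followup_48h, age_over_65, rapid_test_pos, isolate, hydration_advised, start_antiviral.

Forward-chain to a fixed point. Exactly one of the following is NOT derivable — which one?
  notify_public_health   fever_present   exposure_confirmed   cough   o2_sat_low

notify_public_health

[1] r1 [IF start_antiviral THEN admit]; r3 [IF followup_48h and hydration_advised THEN o2_sat_low]. ⇒ new: admit, o2_sat_low.
[2] r9 [IF o2_sat_low and order_xray THEN discharge_ok]; r12 [IF o2_sat_low THEN high_risk]. ⇒ new: discharge_ok, high_risk.
[3] r2 [IF discharge_ok THEN fever_present]; r11 [IF discharge_ok THEN cough]. ⇒ new: fever_present, cough.
[4] r4 [IF fever_present and start_antiviral THEN exposure_confirmed]. ⇒ new: exposure_confirmed.
[5] r6 [IF exposure_confirmed and order_xray THEN culture_positive]. ⇒ new: culture_positive.
[6] r8 [IF culture_positive and sore_throat THEN order_pcr]. ⇒ new: order_pcr.
Derived: exposure_confirmed (round 4), cough (round 3), fever_present (round 3), o2_sat_low (round 1). notify_public_health never appears in any round.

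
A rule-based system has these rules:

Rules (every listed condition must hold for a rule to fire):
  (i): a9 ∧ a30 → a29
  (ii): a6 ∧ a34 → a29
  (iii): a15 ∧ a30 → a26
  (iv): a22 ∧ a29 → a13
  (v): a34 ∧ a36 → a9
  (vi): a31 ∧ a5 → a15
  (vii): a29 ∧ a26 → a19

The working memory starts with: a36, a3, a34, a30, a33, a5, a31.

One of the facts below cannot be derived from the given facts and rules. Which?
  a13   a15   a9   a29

Round 1 fires (v), (vi), giving a9, a15.
Round 2 fires (i), (iii), giving a29, a26.
Round 3 fires (vii), giving a19.
Derived: a9 (round 1), a29 (round 2), a15 (round 1). a13 never appears in any round.

a13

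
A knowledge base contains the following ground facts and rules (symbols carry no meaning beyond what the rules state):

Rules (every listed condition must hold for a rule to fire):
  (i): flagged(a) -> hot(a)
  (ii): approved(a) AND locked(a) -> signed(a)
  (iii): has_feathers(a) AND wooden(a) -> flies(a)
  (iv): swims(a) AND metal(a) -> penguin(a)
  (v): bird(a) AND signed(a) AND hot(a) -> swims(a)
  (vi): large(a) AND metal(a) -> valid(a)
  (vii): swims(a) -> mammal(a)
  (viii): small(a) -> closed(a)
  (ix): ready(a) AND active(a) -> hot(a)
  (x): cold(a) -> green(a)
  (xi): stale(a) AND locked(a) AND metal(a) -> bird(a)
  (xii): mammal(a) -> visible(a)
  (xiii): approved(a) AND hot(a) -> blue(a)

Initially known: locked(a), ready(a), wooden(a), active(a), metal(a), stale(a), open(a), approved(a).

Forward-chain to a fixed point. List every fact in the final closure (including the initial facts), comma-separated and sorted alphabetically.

active(a), approved(a), bird(a), blue(a), hot(a), locked(a), mammal(a), metal(a), open(a), penguin(a), ready(a), signed(a), stale(a), swims(a), visible(a), wooden(a)

Round 1 — (ii), (ix), (xi), derive signed(a), hot(a), bird(a).
Round 2 — (v), (xiii), derive swims(a), blue(a).
Round 3 — (iv), (vii), derive penguin(a), mammal(a).
Round 4 — (xii), derive visible(a).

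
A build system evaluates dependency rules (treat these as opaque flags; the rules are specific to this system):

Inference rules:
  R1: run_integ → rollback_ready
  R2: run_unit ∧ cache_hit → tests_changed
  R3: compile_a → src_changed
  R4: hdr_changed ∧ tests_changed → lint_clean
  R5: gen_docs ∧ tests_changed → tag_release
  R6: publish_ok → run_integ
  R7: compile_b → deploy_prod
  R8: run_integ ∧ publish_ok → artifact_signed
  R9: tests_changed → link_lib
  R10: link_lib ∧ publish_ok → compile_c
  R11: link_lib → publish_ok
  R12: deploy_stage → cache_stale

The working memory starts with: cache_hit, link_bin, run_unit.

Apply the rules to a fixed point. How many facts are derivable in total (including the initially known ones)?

Round 1 — R2, derive tests_changed.
Round 2 — R9, derive link_lib.
Round 3 — R11, derive publish_ok.
Round 4 — R6, R10, derive run_integ, compile_c.
Round 5 — R1, R8, derive rollback_ready, artifact_signed.
Closure: {artifact_signed, cache_hit, compile_c, link_bin, link_lib, publish_ok, rollback_ready, run_integ, run_unit, tests_changed} — 10 facts.

10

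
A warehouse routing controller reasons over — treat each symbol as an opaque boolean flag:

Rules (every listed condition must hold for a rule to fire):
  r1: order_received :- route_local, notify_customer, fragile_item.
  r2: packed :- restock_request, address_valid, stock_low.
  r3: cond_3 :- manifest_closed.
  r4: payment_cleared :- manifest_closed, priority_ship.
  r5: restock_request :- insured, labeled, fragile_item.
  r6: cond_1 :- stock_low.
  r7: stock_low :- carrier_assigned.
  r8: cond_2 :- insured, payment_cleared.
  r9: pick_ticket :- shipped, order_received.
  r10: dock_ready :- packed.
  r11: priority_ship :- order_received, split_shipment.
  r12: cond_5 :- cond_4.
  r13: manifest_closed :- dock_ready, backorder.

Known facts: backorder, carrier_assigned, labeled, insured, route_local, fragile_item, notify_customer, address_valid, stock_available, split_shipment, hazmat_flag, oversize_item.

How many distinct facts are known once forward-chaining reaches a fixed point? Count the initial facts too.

23

Round 1 fires r1, r5, r7, giving order_received, restock_request, stock_low.
Round 2 fires r2, r6, r11, giving packed, cond_1, priority_ship.
Round 3 fires r10, giving dock_ready.
Round 4 fires r13, giving manifest_closed.
Round 5 fires r3, r4, giving cond_3, payment_cleared.
Round 6 fires r8, giving cond_2.
Closure: {address_valid, backorder, carrier_assigned, cond_1, cond_2, cond_3, dock_ready, fragile_item, hazmat_flag, insured, labeled, manifest_closed, notify_customer, order_received, oversize_item, packed, payment_cleared, priority_ship, restock_request, route_local, split_shipment, stock_available, stock_low} — 23 facts.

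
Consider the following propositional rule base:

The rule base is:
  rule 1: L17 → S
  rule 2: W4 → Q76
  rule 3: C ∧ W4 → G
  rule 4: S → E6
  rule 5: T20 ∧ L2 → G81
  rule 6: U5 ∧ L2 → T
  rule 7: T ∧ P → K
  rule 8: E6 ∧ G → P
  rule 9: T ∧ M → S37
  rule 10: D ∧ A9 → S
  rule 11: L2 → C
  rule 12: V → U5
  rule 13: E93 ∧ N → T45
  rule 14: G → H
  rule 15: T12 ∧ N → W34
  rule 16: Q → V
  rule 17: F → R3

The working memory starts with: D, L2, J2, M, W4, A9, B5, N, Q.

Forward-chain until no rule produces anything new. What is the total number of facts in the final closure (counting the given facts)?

Round 1: rule 2 [W4 → Q76]; rule 10 [D ∧ A9 → S]; rule 11 [L2 → C]; rule 16 [Q → V]. New: Q76, S, C, V.
Round 2: rule 3 [C ∧ W4 → G]; rule 4 [S → E6]; rule 12 [V → U5]. New: G, E6, U5.
Round 3: rule 6 [U5 ∧ L2 → T]; rule 8 [E6 ∧ G → P]; rule 14 [G → H]. New: T, P, H.
Round 4: rule 7 [T ∧ P → K]; rule 9 [T ∧ M → S37]. New: K, S37.
Closure: {A9, B5, C, D, E6, G, H, J2, K, L2, M, N, P, Q, Q76, S, S37, T, U5, V, W4} — 21 facts.

21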